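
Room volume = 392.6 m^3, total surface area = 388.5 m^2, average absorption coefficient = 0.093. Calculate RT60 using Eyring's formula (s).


Given values:
  V = 392.6 m^3, S = 388.5 m^2, alpha = 0.093
Formula: RT60 = 0.161 * V / (-S * ln(1 - alpha))
Compute ln(1 - 0.093) = ln(0.907) = -0.097613
Denominator: -388.5 * -0.097613 = 37.9227
Numerator: 0.161 * 392.6 = 63.2086
RT60 = 63.2086 / 37.9227 = 1.667

1.667 s


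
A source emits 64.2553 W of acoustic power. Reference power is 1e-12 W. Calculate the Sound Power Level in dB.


Given values:
  W = 64.2553 W
  W_ref = 1e-12 W
Formula: SWL = 10 * log10(W / W_ref)
Compute ratio: W / W_ref = 64255300000000
Compute log10: log10(64255300000000) = 13.807909
Multiply: SWL = 10 * 13.807909 = 138.08

138.08 dB


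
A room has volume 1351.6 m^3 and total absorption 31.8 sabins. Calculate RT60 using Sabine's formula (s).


Given values:
  V = 1351.6 m^3
  A = 31.8 sabins
Formula: RT60 = 0.161 * V / A
Numerator: 0.161 * 1351.6 = 217.6076
RT60 = 217.6076 / 31.8 = 6.843

6.843 s


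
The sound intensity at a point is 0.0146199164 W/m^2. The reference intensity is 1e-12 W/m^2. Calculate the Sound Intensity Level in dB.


Given values:
  I = 0.0146199164 W/m^2
  I_ref = 1e-12 W/m^2
Formula: SIL = 10 * log10(I / I_ref)
Compute ratio: I / I_ref = 14619916400
Compute log10: log10(14619916400) = 10.164945
Multiply: SIL = 10 * 10.164945 = 101.65

101.65 dB


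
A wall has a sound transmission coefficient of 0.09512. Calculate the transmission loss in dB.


Given values:
  tau = 0.09512
Formula: TL = 10 * log10(1 / tau)
Compute 1 / tau = 1 / 0.09512 = 10.513
Compute log10(10.513) = 1.021727
TL = 10 * 1.021727 = 10.22

10.22 dB


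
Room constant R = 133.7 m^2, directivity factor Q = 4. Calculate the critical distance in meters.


Given values:
  R = 133.7 m^2, Q = 4
Formula: d_c = 0.141 * sqrt(Q * R)
Compute Q * R = 4 * 133.7 = 534.8
Compute sqrt(534.8) = 23.1257
d_c = 0.141 * 23.1257 = 3.261

3.261 m


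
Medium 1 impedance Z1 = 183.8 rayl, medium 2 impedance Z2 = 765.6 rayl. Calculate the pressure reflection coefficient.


Given values:
  Z1 = 183.8 rayl, Z2 = 765.6 rayl
Formula: R = (Z2 - Z1) / (Z2 + Z1)
Numerator: Z2 - Z1 = 765.6 - 183.8 = 581.8
Denominator: Z2 + Z1 = 765.6 + 183.8 = 949.4
R = 581.8 / 949.4 = 0.6128

0.6128


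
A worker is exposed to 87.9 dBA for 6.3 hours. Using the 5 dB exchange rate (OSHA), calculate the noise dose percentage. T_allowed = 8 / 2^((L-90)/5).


Given values:
  L = 87.9 dBA, T = 6.3 hours
Formula: T_allowed = 8 / 2^((L - 90) / 5)
Compute exponent: (87.9 - 90) / 5 = -0.42
Compute 2^(-0.42) = 0.747425
T_allowed = 8 / 0.747425 = 10.703415 hours
Dose = (T / T_allowed) * 100
Dose = (6.3 / 10.703415) * 100 = 58.86

58.86 %


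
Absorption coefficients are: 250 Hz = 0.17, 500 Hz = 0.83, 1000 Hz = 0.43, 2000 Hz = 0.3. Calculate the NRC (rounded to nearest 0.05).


Given values:
  a_250 = 0.17, a_500 = 0.83
  a_1000 = 0.43, a_2000 = 0.3
Formula: NRC = (a250 + a500 + a1000 + a2000) / 4
Sum = 0.17 + 0.83 + 0.43 + 0.3 = 1.73
NRC = 1.73 / 4 = 0.4325
Rounded to nearest 0.05: 0.45

0.45


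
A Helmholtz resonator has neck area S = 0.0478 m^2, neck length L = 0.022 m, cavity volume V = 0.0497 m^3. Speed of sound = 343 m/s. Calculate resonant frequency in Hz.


Given values:
  S = 0.0478 m^2, L = 0.022 m, V = 0.0497 m^3, c = 343 m/s
Formula: f = (c / (2*pi)) * sqrt(S / (V * L))
Compute V * L = 0.0497 * 0.022 = 0.0010934
Compute S / (V * L) = 0.0478 / 0.0010934 = 43.7168
Compute sqrt(43.7168) = 6.611868
Compute c / (2*pi) = 343 / 6.283185 = 54.590148
f = 54.590148 * 6.611868 = 360.94

360.94 Hz


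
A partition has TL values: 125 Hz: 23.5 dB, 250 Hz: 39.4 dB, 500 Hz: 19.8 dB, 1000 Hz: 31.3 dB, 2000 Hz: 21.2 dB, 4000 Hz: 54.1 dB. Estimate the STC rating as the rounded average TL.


Given TL values at each frequency:
  125 Hz: 23.5 dB
  250 Hz: 39.4 dB
  500 Hz: 19.8 dB
  1000 Hz: 31.3 dB
  2000 Hz: 21.2 dB
  4000 Hz: 54.1 dB
Formula: STC ~ round(average of TL values)
Sum = 23.5 + 39.4 + 19.8 + 31.3 + 21.2 + 54.1 = 189.3
Average = 189.3 / 6 = 31.55
Rounded: 32

32


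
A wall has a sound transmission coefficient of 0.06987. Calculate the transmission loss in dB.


Given values:
  tau = 0.06987
Formula: TL = 10 * log10(1 / tau)
Compute 1 / tau = 1 / 0.06987 = 14.3123
Compute log10(14.3123) = 1.155709
TL = 10 * 1.155709 = 11.56

11.56 dB


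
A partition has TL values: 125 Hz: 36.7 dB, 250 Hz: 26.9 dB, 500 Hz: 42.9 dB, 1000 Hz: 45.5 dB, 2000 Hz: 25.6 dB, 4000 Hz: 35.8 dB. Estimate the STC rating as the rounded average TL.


Given TL values at each frequency:
  125 Hz: 36.7 dB
  250 Hz: 26.9 dB
  500 Hz: 42.9 dB
  1000 Hz: 45.5 dB
  2000 Hz: 25.6 dB
  4000 Hz: 35.8 dB
Formula: STC ~ round(average of TL values)
Sum = 36.7 + 26.9 + 42.9 + 45.5 + 25.6 + 35.8 = 213.4
Average = 213.4 / 6 = 35.57
Rounded: 36

36


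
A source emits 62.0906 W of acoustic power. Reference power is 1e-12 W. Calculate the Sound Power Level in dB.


Given values:
  W = 62.0906 W
  W_ref = 1e-12 W
Formula: SWL = 10 * log10(W / W_ref)
Compute ratio: W / W_ref = 62090600000000
Compute log10: log10(62090600000000) = 13.793026
Multiply: SWL = 10 * 13.793026 = 137.93

137.93 dB


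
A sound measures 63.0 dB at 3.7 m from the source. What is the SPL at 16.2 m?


Given values:
  SPL1 = 63.0 dB, r1 = 3.7 m, r2 = 16.2 m
Formula: SPL2 = SPL1 - 20 * log10(r2 / r1)
Compute ratio: r2 / r1 = 16.2 / 3.7 = 4.3784
Compute log10: log10(4.3784) = 0.641315
Compute drop: 20 * 0.641315 = 12.8263
SPL2 = 63.0 - 12.8263 = 50.17

50.17 dB


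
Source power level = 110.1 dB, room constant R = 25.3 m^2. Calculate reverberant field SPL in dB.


Given values:
  Lw = 110.1 dB, R = 25.3 m^2
Formula: SPL = Lw + 10 * log10(4 / R)
Compute 4 / R = 4 / 25.3 = 0.158103
Compute 10 * log10(0.158103) = -8.0106
SPL = 110.1 + (-8.0106) = 102.09

102.09 dB


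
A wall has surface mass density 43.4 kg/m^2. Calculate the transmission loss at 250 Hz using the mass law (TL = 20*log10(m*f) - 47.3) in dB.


Given values:
  m = 43.4 kg/m^2, f = 250 Hz
Formula: TL = 20 * log10(m * f) - 47.3
Compute m * f = 43.4 * 250 = 10850.0
Compute log10(10850.0) = 4.03543
Compute 20 * 4.03543 = 80.7086
TL = 80.7086 - 47.3 = 33.41

33.41 dB


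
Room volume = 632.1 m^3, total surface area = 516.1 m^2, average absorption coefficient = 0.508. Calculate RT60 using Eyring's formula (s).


Given values:
  V = 632.1 m^3, S = 516.1 m^2, alpha = 0.508
Formula: RT60 = 0.161 * V / (-S * ln(1 - alpha))
Compute ln(1 - 0.508) = ln(0.492) = -0.709277
Denominator: -516.1 * -0.709277 = 366.0579
Numerator: 0.161 * 632.1 = 101.7681
RT60 = 101.7681 / 366.0579 = 0.278

0.278 s


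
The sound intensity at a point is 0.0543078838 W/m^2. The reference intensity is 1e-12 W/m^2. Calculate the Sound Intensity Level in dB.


Given values:
  I = 0.0543078838 W/m^2
  I_ref = 1e-12 W/m^2
Formula: SIL = 10 * log10(I / I_ref)
Compute ratio: I / I_ref = 54307883800
Compute log10: log10(54307883800) = 10.734863
Multiply: SIL = 10 * 10.734863 = 107.35

107.35 dB


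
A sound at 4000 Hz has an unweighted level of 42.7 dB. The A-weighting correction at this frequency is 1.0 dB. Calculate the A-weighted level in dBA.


Given values:
  SPL = 42.7 dB
  A-weighting at 4000 Hz = 1.0 dB
Formula: L_A = SPL + A_weight
L_A = 42.7 + (1.0)
L_A = 43.7

43.7 dBA


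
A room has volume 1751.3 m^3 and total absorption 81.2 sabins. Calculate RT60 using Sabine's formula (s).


Given values:
  V = 1751.3 m^3
  A = 81.2 sabins
Formula: RT60 = 0.161 * V / A
Numerator: 0.161 * 1751.3 = 281.9593
RT60 = 281.9593 / 81.2 = 3.472

3.472 s


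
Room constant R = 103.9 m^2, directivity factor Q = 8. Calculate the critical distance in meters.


Given values:
  R = 103.9 m^2, Q = 8
Formula: d_c = 0.141 * sqrt(Q * R)
Compute Q * R = 8 * 103.9 = 831.2
Compute sqrt(831.2) = 28.8305
d_c = 0.141 * 28.8305 = 4.065

4.065 m


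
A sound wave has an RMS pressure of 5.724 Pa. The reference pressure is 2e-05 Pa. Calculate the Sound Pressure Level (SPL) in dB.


Given values:
  p = 5.724 Pa
  p_ref = 2e-05 Pa
Formula: SPL = 20 * log10(p / p_ref)
Compute ratio: p / p_ref = 5.724 / 2e-05 = 286200
Compute log10: log10(286200) = 5.45667
Multiply: SPL = 20 * 5.45667 = 109.13

109.13 dB


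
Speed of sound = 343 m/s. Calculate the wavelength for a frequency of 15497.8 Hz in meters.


Given values:
  c = 343 m/s, f = 15497.8 Hz
Formula: lambda = c / f
lambda = 343 / 15497.8
lambda = 0.0221

0.0221 m


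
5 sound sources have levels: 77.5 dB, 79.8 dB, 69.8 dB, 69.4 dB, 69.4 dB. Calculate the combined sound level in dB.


Formula: L_total = 10 * log10( sum(10^(Li/10)) )
  Source 1: 10^(77.5/10) = 56234132.519
  Source 2: 10^(79.8/10) = 95499258.6021
  Source 3: 10^(69.8/10) = 9549925.8602
  Source 4: 10^(69.4/10) = 8709635.8996
  Source 5: 10^(69.4/10) = 8709635.8996
Sum of linear values = 178702588.7805
L_total = 10 * log10(178702588.7805) = 82.52

82.52 dB


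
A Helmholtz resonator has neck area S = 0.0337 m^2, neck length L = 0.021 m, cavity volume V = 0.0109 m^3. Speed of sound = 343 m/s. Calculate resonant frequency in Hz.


Given values:
  S = 0.0337 m^2, L = 0.021 m, V = 0.0109 m^3, c = 343 m/s
Formula: f = (c / (2*pi)) * sqrt(S / (V * L))
Compute V * L = 0.0109 * 0.021 = 0.0002289
Compute S / (V * L) = 0.0337 / 0.0002289 = 147.2259
Compute sqrt(147.2259) = 12.133668
Compute c / (2*pi) = 343 / 6.283185 = 54.590148
f = 54.590148 * 12.133668 = 662.38

662.38 Hz


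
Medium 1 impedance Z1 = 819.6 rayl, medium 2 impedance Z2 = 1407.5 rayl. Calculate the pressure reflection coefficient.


Given values:
  Z1 = 819.6 rayl, Z2 = 1407.5 rayl
Formula: R = (Z2 - Z1) / (Z2 + Z1)
Numerator: Z2 - Z1 = 1407.5 - 819.6 = 587.9
Denominator: Z2 + Z1 = 1407.5 + 819.6 = 2227.1
R = 587.9 / 2227.1 = 0.264

0.264


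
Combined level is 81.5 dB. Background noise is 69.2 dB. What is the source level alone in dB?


Given values:
  L_total = 81.5 dB, L_bg = 69.2 dB
Formula: L_source = 10 * log10(10^(L_total/10) - 10^(L_bg/10))
Convert to linear:
  10^(81.5/10) = 141253754.4623
  10^(69.2/10) = 8317637.711
Difference: 141253754.4623 - 8317637.711 = 132936116.7513
L_source = 10 * log10(132936116.7513) = 81.24

81.24 dB


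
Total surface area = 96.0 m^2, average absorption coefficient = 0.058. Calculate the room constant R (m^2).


Given values:
  S = 96.0 m^2, alpha = 0.058
Formula: R = S * alpha / (1 - alpha)
Numerator: 96.0 * 0.058 = 5.568
Denominator: 1 - 0.058 = 0.942
R = 5.568 / 0.942 = 5.91

5.91 m^2


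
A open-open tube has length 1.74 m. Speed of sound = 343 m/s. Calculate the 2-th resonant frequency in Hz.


Given values:
  Tube type: open-open, L = 1.74 m, c = 343 m/s, n = 2
Formula: f_n = n * c / (2 * L)
Compute 2 * L = 2 * 1.74 = 3.48
f = 2 * 343 / 3.48
f = 197.13

197.13 Hz


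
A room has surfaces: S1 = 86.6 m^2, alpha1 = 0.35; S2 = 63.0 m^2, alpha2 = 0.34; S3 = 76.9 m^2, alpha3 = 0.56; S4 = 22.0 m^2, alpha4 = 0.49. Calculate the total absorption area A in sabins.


Given surfaces:
  Surface 1: 86.6 * 0.35 = 30.31
  Surface 2: 63.0 * 0.34 = 21.42
  Surface 3: 76.9 * 0.56 = 43.064
  Surface 4: 22.0 * 0.49 = 10.78
Formula: A = sum(Si * alpha_i)
A = 30.31 + 21.42 + 43.064 + 10.78
A = 105.57

105.57 sabins


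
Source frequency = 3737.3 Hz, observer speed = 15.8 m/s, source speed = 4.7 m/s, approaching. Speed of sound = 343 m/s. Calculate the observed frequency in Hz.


Given values:
  f_s = 3737.3 Hz, v_o = 15.8 m/s, v_s = 4.7 m/s
  Direction: approaching
Formula: f_o = f_s * (c + v_o) / (c - v_s)
Numerator: c + v_o = 343 + 15.8 = 358.8
Denominator: c - v_s = 343 - 4.7 = 338.3
f_o = 3737.3 * 358.8 / 338.3 = 3963.77

3963.77 Hz


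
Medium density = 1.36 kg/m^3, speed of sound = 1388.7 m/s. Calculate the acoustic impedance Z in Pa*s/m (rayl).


Given values:
  rho = 1.36 kg/m^3
  c = 1388.7 m/s
Formula: Z = rho * c
Z = 1.36 * 1388.7
Z = 1888.63

1888.63 rayl


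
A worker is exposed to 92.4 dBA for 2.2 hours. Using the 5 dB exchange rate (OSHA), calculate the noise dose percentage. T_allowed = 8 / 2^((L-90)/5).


Given values:
  L = 92.4 dBA, T = 2.2 hours
Formula: T_allowed = 8 / 2^((L - 90) / 5)
Compute exponent: (92.4 - 90) / 5 = 0.48
Compute 2^(0.48) = 1.394744
T_allowed = 8 / 1.394744 = 5.73582 hours
Dose = (T / T_allowed) * 100
Dose = (2.2 / 5.73582) * 100 = 38.36

38.36 %


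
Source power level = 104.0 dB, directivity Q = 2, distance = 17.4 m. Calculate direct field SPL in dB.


Given values:
  Lw = 104.0 dB, Q = 2, r = 17.4 m
Formula: SPL = Lw + 10 * log10(Q / (4 * pi * r^2))
Compute 4 * pi * r^2 = 4 * pi * 17.4^2 = 3804.5944
Compute Q / denom = 2 / 3804.5944 = 0.00052568
Compute 10 * log10(0.00052568) = -32.7928
SPL = 104.0 + (-32.7928) = 71.21

71.21 dB


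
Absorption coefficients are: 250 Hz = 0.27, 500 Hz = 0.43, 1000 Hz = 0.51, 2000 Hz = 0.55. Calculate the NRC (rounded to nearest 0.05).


Given values:
  a_250 = 0.27, a_500 = 0.43
  a_1000 = 0.51, a_2000 = 0.55
Formula: NRC = (a250 + a500 + a1000 + a2000) / 4
Sum = 0.27 + 0.43 + 0.51 + 0.55 = 1.76
NRC = 1.76 / 4 = 0.44
Rounded to nearest 0.05: 0.45

0.45


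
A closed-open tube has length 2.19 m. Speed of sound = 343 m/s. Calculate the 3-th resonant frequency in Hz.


Given values:
  Tube type: closed-open, L = 2.19 m, c = 343 m/s, n = 3
Formula: f_n = (2n - 1) * c / (4 * L)
Compute 2n - 1 = 2*3 - 1 = 5
Compute 4 * L = 4 * 2.19 = 8.76
f = 5 * 343 / 8.76
f = 195.78

195.78 Hz


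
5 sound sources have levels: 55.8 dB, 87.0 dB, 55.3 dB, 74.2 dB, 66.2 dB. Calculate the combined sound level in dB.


Formula: L_total = 10 * log10( sum(10^(Li/10)) )
  Source 1: 10^(55.8/10) = 380189.3963
  Source 2: 10^(87.0/10) = 501187233.6273
  Source 3: 10^(55.3/10) = 338844.1561
  Source 4: 10^(74.2/10) = 26302679.919
  Source 5: 10^(66.2/10) = 4168693.8347
Sum of linear values = 532377640.9334
L_total = 10 * log10(532377640.9334) = 87.26

87.26 dB


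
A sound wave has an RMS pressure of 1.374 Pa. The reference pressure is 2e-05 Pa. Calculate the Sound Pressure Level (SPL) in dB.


Given values:
  p = 1.374 Pa
  p_ref = 2e-05 Pa
Formula: SPL = 20 * log10(p / p_ref)
Compute ratio: p / p_ref = 1.374 / 2e-05 = 68700
Compute log10: log10(68700) = 4.836957
Multiply: SPL = 20 * 4.836957 = 96.74

96.74 dB


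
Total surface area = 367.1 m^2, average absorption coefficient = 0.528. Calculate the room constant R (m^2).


Given values:
  S = 367.1 m^2, alpha = 0.528
Formula: R = S * alpha / (1 - alpha)
Numerator: 367.1 * 0.528 = 193.8288
Denominator: 1 - 0.528 = 0.472
R = 193.8288 / 0.472 = 410.65

410.65 m^2


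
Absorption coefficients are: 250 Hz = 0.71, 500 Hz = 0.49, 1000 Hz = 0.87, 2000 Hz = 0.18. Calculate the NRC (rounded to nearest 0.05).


Given values:
  a_250 = 0.71, a_500 = 0.49
  a_1000 = 0.87, a_2000 = 0.18
Formula: NRC = (a250 + a500 + a1000 + a2000) / 4
Sum = 0.71 + 0.49 + 0.87 + 0.18 = 2.25
NRC = 2.25 / 4 = 0.5625
Rounded to nearest 0.05: 0.55

0.55


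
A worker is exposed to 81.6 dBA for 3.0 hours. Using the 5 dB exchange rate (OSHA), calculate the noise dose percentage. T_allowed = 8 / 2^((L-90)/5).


Given values:
  L = 81.6 dBA, T = 3.0 hours
Formula: T_allowed = 8 / 2^((L - 90) / 5)
Compute exponent: (81.6 - 90) / 5 = -1.68
Compute 2^(-1.68) = 0.312083
T_allowed = 8 / 0.312083 = 25.634206 hours
Dose = (T / T_allowed) * 100
Dose = (3.0 / 25.634206) * 100 = 11.7

11.7 %


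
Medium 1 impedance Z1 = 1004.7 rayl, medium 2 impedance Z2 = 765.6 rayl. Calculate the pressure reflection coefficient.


Given values:
  Z1 = 1004.7 rayl, Z2 = 765.6 rayl
Formula: R = (Z2 - Z1) / (Z2 + Z1)
Numerator: Z2 - Z1 = 765.6 - 1004.7 = -239.1
Denominator: Z2 + Z1 = 765.6 + 1004.7 = 1770.3
R = -239.1 / 1770.3 = -0.1351

-0.1351


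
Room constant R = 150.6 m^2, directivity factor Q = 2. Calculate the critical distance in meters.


Given values:
  R = 150.6 m^2, Q = 2
Formula: d_c = 0.141 * sqrt(Q * R)
Compute Q * R = 2 * 150.6 = 301.2
Compute sqrt(301.2) = 17.3551
d_c = 0.141 * 17.3551 = 2.447

2.447 m


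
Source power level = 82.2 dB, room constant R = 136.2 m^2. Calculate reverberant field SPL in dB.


Given values:
  Lw = 82.2 dB, R = 136.2 m^2
Formula: SPL = Lw + 10 * log10(4 / R)
Compute 4 / R = 4 / 136.2 = 0.029369
Compute 10 * log10(0.029369) = -15.3211
SPL = 82.2 + (-15.3211) = 66.88

66.88 dB


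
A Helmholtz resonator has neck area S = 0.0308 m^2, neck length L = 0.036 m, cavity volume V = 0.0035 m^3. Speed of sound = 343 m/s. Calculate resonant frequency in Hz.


Given values:
  S = 0.0308 m^2, L = 0.036 m, V = 0.0035 m^3, c = 343 m/s
Formula: f = (c / (2*pi)) * sqrt(S / (V * L))
Compute V * L = 0.0035 * 0.036 = 0.000126
Compute S / (V * L) = 0.0308 / 0.000126 = 244.4444
Compute sqrt(244.4444) = 15.634718
Compute c / (2*pi) = 343 / 6.283185 = 54.590148
f = 54.590148 * 15.634718 = 853.5

853.5 Hz


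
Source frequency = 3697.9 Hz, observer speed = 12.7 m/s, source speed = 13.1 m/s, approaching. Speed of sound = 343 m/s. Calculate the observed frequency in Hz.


Given values:
  f_s = 3697.9 Hz, v_o = 12.7 m/s, v_s = 13.1 m/s
  Direction: approaching
Formula: f_o = f_s * (c + v_o) / (c - v_s)
Numerator: c + v_o = 343 + 12.7 = 355.7
Denominator: c - v_s = 343 - 13.1 = 329.9
f_o = 3697.9 * 355.7 / 329.9 = 3987.1

3987.1 Hz


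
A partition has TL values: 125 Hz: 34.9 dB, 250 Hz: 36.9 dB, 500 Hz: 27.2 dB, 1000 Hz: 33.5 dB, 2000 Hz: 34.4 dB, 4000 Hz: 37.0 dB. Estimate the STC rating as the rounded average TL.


Given TL values at each frequency:
  125 Hz: 34.9 dB
  250 Hz: 36.9 dB
  500 Hz: 27.2 dB
  1000 Hz: 33.5 dB
  2000 Hz: 34.4 dB
  4000 Hz: 37.0 dB
Formula: STC ~ round(average of TL values)
Sum = 34.9 + 36.9 + 27.2 + 33.5 + 34.4 + 37.0 = 203.9
Average = 203.9 / 6 = 33.98
Rounded: 34

34


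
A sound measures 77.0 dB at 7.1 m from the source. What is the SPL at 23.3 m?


Given values:
  SPL1 = 77.0 dB, r1 = 7.1 m, r2 = 23.3 m
Formula: SPL2 = SPL1 - 20 * log10(r2 / r1)
Compute ratio: r2 / r1 = 23.3 / 7.1 = 3.2817
Compute log10: log10(3.2817) = 0.516099
Compute drop: 20 * 0.516099 = 10.322
SPL2 = 77.0 - 10.322 = 66.68

66.68 dB


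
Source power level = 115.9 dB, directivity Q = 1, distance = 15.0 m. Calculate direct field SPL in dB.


Given values:
  Lw = 115.9 dB, Q = 1, r = 15.0 m
Formula: SPL = Lw + 10 * log10(Q / (4 * pi * r^2))
Compute 4 * pi * r^2 = 4 * pi * 15.0^2 = 2827.4334
Compute Q / denom = 1 / 2827.4334 = 0.00035368
Compute 10 * log10(0.00035368) = -34.5139
SPL = 115.9 + (-34.5139) = 81.39

81.39 dB


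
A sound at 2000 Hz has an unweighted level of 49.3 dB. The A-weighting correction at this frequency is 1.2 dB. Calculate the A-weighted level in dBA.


Given values:
  SPL = 49.3 dB
  A-weighting at 2000 Hz = 1.2 dB
Formula: L_A = SPL + A_weight
L_A = 49.3 + (1.2)
L_A = 50.5

50.5 dBA


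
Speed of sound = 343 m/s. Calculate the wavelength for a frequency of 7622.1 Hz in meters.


Given values:
  c = 343 m/s, f = 7622.1 Hz
Formula: lambda = c / f
lambda = 343 / 7622.1
lambda = 0.045

0.045 m


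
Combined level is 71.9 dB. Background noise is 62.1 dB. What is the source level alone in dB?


Given values:
  L_total = 71.9 dB, L_bg = 62.1 dB
Formula: L_source = 10 * log10(10^(L_total/10) - 10^(L_bg/10))
Convert to linear:
  10^(71.9/10) = 15488166.1891
  10^(62.1/10) = 1621810.0974
Difference: 15488166.1891 - 1621810.0974 = 13866356.0917
L_source = 10 * log10(13866356.0917) = 71.42

71.42 dB


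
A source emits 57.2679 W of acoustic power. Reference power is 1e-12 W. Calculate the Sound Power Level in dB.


Given values:
  W = 57.2679 W
  W_ref = 1e-12 W
Formula: SWL = 10 * log10(W / W_ref)
Compute ratio: W / W_ref = 57267900000000
Compute log10: log10(57267900000000) = 13.757911
Multiply: SWL = 10 * 13.757911 = 137.58

137.58 dB


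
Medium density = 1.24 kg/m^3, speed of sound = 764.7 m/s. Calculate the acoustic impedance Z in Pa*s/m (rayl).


Given values:
  rho = 1.24 kg/m^3
  c = 764.7 m/s
Formula: Z = rho * c
Z = 1.24 * 764.7
Z = 948.23

948.23 rayl


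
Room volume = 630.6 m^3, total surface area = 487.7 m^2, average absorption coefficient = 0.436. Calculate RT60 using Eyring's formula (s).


Given values:
  V = 630.6 m^3, S = 487.7 m^2, alpha = 0.436
Formula: RT60 = 0.161 * V / (-S * ln(1 - alpha))
Compute ln(1 - 0.436) = ln(0.564) = -0.572701
Denominator: -487.7 * -0.572701 = 279.3063
Numerator: 0.161 * 630.6 = 101.5266
RT60 = 101.5266 / 279.3063 = 0.363

0.363 s


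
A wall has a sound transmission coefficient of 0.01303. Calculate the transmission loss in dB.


Given values:
  tau = 0.01303
Formula: TL = 10 * log10(1 / tau)
Compute 1 / tau = 1 / 0.01303 = 76.746
Compute log10(76.746) = 1.885056
TL = 10 * 1.885056 = 18.85

18.85 dB


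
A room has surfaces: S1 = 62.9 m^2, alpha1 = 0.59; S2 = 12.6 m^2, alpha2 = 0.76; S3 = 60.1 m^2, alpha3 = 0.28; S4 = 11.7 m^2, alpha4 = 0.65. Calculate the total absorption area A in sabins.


Given surfaces:
  Surface 1: 62.9 * 0.59 = 37.111
  Surface 2: 12.6 * 0.76 = 9.576
  Surface 3: 60.1 * 0.28 = 16.828
  Surface 4: 11.7 * 0.65 = 7.605
Formula: A = sum(Si * alpha_i)
A = 37.111 + 9.576 + 16.828 + 7.605
A = 71.12

71.12 sabins


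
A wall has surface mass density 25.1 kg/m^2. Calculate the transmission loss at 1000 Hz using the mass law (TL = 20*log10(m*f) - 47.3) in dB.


Given values:
  m = 25.1 kg/m^2, f = 1000 Hz
Formula: TL = 20 * log10(m * f) - 47.3
Compute m * f = 25.1 * 1000 = 25100.0
Compute log10(25100.0) = 4.399674
Compute 20 * 4.399674 = 87.9935
TL = 87.9935 - 47.3 = 40.69

40.69 dB


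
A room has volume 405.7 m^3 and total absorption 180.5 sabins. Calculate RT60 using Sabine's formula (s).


Given values:
  V = 405.7 m^3
  A = 180.5 sabins
Formula: RT60 = 0.161 * V / A
Numerator: 0.161 * 405.7 = 65.3177
RT60 = 65.3177 / 180.5 = 0.362

0.362 s


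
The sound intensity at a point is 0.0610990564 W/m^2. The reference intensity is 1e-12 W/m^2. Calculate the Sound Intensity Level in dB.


Given values:
  I = 0.0610990564 W/m^2
  I_ref = 1e-12 W/m^2
Formula: SIL = 10 * log10(I / I_ref)
Compute ratio: I / I_ref = 61099056400
Compute log10: log10(61099056400) = 10.786035
Multiply: SIL = 10 * 10.786035 = 107.86

107.86 dB


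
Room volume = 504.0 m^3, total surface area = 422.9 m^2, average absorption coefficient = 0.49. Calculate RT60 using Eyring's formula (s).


Given values:
  V = 504.0 m^3, S = 422.9 m^2, alpha = 0.49
Formula: RT60 = 0.161 * V / (-S * ln(1 - alpha))
Compute ln(1 - 0.49) = ln(0.51) = -0.673345
Denominator: -422.9 * -0.673345 = 284.7576
Numerator: 0.161 * 504.0 = 81.144
RT60 = 81.144 / 284.7576 = 0.285

0.285 s


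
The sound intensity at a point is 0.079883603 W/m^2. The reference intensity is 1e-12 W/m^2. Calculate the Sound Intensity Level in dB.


Given values:
  I = 0.079883603 W/m^2
  I_ref = 1e-12 W/m^2
Formula: SIL = 10 * log10(I / I_ref)
Compute ratio: I / I_ref = 79883603000
Compute log10: log10(79883603000) = 10.902458
Multiply: SIL = 10 * 10.902458 = 109.02

109.02 dB


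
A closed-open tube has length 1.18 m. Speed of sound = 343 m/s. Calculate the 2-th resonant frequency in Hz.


Given values:
  Tube type: closed-open, L = 1.18 m, c = 343 m/s, n = 2
Formula: f_n = (2n - 1) * c / (4 * L)
Compute 2n - 1 = 2*2 - 1 = 3
Compute 4 * L = 4 * 1.18 = 4.72
f = 3 * 343 / 4.72
f = 218.01

218.01 Hz


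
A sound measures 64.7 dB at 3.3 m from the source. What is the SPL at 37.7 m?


Given values:
  SPL1 = 64.7 dB, r1 = 3.3 m, r2 = 37.7 m
Formula: SPL2 = SPL1 - 20 * log10(r2 / r1)
Compute ratio: r2 / r1 = 37.7 / 3.3 = 11.4242
Compute log10: log10(11.4242) = 1.057826
Compute drop: 20 * 1.057826 = 21.1565
SPL2 = 64.7 - 21.1565 = 43.54

43.54 dB


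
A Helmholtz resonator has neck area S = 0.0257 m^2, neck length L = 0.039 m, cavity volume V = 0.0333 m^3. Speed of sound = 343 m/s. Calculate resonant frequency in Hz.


Given values:
  S = 0.0257 m^2, L = 0.039 m, V = 0.0333 m^3, c = 343 m/s
Formula: f = (c / (2*pi)) * sqrt(S / (V * L))
Compute V * L = 0.0333 * 0.039 = 0.0012987
Compute S / (V * L) = 0.0257 / 0.0012987 = 19.789
Compute sqrt(19.789) = 4.448483
Compute c / (2*pi) = 343 / 6.283185 = 54.590148
f = 54.590148 * 4.448483 = 242.84

242.84 Hz


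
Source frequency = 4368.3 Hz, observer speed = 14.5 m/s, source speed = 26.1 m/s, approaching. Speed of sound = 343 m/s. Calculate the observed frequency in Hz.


Given values:
  f_s = 4368.3 Hz, v_o = 14.5 m/s, v_s = 26.1 m/s
  Direction: approaching
Formula: f_o = f_s * (c + v_o) / (c - v_s)
Numerator: c + v_o = 343 + 14.5 = 357.5
Denominator: c - v_s = 343 - 26.1 = 316.9
f_o = 4368.3 * 357.5 / 316.9 = 4927.95

4927.95 Hz


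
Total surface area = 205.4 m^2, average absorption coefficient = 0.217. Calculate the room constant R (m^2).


Given values:
  S = 205.4 m^2, alpha = 0.217
Formula: R = S * alpha / (1 - alpha)
Numerator: 205.4 * 0.217 = 44.5718
Denominator: 1 - 0.217 = 0.783
R = 44.5718 / 0.783 = 56.92

56.92 m^2


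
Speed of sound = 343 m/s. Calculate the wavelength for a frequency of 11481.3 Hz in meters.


Given values:
  c = 343 m/s, f = 11481.3 Hz
Formula: lambda = c / f
lambda = 343 / 11481.3
lambda = 0.0299

0.0299 m


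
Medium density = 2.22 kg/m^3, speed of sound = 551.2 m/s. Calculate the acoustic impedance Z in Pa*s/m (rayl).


Given values:
  rho = 2.22 kg/m^3
  c = 551.2 m/s
Formula: Z = rho * c
Z = 2.22 * 551.2
Z = 1223.66

1223.66 rayl


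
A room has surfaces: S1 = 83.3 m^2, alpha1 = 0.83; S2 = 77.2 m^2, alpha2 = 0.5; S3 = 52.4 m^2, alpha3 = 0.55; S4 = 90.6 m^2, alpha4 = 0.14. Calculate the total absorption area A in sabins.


Given surfaces:
  Surface 1: 83.3 * 0.83 = 69.139
  Surface 2: 77.2 * 0.5 = 38.6
  Surface 3: 52.4 * 0.55 = 28.82
  Surface 4: 90.6 * 0.14 = 12.684
Formula: A = sum(Si * alpha_i)
A = 69.139 + 38.6 + 28.82 + 12.684
A = 149.24

149.24 sabins


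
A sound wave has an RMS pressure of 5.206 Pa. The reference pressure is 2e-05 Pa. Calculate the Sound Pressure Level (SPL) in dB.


Given values:
  p = 5.206 Pa
  p_ref = 2e-05 Pa
Formula: SPL = 20 * log10(p / p_ref)
Compute ratio: p / p_ref = 5.206 / 2e-05 = 260300
Compute log10: log10(260300) = 5.415474
Multiply: SPL = 20 * 5.415474 = 108.31

108.31 dB


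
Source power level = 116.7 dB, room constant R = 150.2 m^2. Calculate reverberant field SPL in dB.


Given values:
  Lw = 116.7 dB, R = 150.2 m^2
Formula: SPL = Lw + 10 * log10(4 / R)
Compute 4 / R = 4 / 150.2 = 0.026631
Compute 10 * log10(0.026631) = -15.7461
SPL = 116.7 + (-15.7461) = 100.95

100.95 dB


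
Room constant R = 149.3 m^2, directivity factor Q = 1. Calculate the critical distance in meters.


Given values:
  R = 149.3 m^2, Q = 1
Formula: d_c = 0.141 * sqrt(Q * R)
Compute Q * R = 1 * 149.3 = 149.3
Compute sqrt(149.3) = 12.2188
d_c = 0.141 * 12.2188 = 1.723

1.723 m


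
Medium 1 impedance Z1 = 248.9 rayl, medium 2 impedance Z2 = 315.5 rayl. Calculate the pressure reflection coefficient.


Given values:
  Z1 = 248.9 rayl, Z2 = 315.5 rayl
Formula: R = (Z2 - Z1) / (Z2 + Z1)
Numerator: Z2 - Z1 = 315.5 - 248.9 = 66.6
Denominator: Z2 + Z1 = 315.5 + 248.9 = 564.4
R = 66.6 / 564.4 = 0.118

0.118


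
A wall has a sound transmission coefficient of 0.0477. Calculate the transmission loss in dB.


Given values:
  tau = 0.0477
Formula: TL = 10 * log10(1 / tau)
Compute 1 / tau = 1 / 0.0477 = 20.9644
Compute log10(20.9644) = 1.321482
TL = 10 * 1.321482 = 13.21

13.21 dB


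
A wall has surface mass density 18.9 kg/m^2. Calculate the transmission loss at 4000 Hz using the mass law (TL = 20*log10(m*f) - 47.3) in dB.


Given values:
  m = 18.9 kg/m^2, f = 4000 Hz
Formula: TL = 20 * log10(m * f) - 47.3
Compute m * f = 18.9 * 4000 = 75600.0
Compute log10(75600.0) = 4.878522
Compute 20 * 4.878522 = 97.5704
TL = 97.5704 - 47.3 = 50.27

50.27 dB


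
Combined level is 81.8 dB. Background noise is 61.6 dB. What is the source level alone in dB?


Given values:
  L_total = 81.8 dB, L_bg = 61.6 dB
Formula: L_source = 10 * log10(10^(L_total/10) - 10^(L_bg/10))
Convert to linear:
  10^(81.8/10) = 151356124.8436
  10^(61.6/10) = 1445439.7707
Difference: 151356124.8436 - 1445439.7707 = 149910685.0729
L_source = 10 * log10(149910685.0729) = 81.76

81.76 dB


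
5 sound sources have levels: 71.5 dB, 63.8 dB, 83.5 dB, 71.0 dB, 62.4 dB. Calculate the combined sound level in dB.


Formula: L_total = 10 * log10( sum(10^(Li/10)) )
  Source 1: 10^(71.5/10) = 14125375.4462
  Source 2: 10^(63.8/10) = 2398832.919
  Source 3: 10^(83.5/10) = 223872113.8568
  Source 4: 10^(71.0/10) = 12589254.1179
  Source 5: 10^(62.4/10) = 1737800.8287
Sum of linear values = 254723377.1686
L_total = 10 * log10(254723377.1686) = 84.06

84.06 dB


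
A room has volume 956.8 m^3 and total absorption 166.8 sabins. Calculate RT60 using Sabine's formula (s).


Given values:
  V = 956.8 m^3
  A = 166.8 sabins
Formula: RT60 = 0.161 * V / A
Numerator: 0.161 * 956.8 = 154.0448
RT60 = 154.0448 / 166.8 = 0.924

0.924 s


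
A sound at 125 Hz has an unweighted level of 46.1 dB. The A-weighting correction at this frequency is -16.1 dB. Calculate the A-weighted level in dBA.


Given values:
  SPL = 46.1 dB
  A-weighting at 125 Hz = -16.1 dB
Formula: L_A = SPL + A_weight
L_A = 46.1 + (-16.1)
L_A = 30.0

30.0 dBA


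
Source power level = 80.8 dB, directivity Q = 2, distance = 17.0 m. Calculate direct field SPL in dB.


Given values:
  Lw = 80.8 dB, Q = 2, r = 17.0 m
Formula: SPL = Lw + 10 * log10(Q / (4 * pi * r^2))
Compute 4 * pi * r^2 = 4 * pi * 17.0^2 = 3631.6811
Compute Q / denom = 2 / 3631.6811 = 0.00055071
Compute 10 * log10(0.00055071) = -32.5908
SPL = 80.8 + (-32.5908) = 48.21

48.21 dB


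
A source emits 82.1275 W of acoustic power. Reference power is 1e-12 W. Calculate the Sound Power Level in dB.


Given values:
  W = 82.1275 W
  W_ref = 1e-12 W
Formula: SWL = 10 * log10(W / W_ref)
Compute ratio: W / W_ref = 82127500000000
Compute log10: log10(82127500000000) = 13.914489
Multiply: SWL = 10 * 13.914489 = 139.14

139.14 dB


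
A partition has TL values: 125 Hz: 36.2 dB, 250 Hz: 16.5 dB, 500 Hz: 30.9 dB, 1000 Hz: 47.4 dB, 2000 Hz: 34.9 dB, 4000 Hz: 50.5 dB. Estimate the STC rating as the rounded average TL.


Given TL values at each frequency:
  125 Hz: 36.2 dB
  250 Hz: 16.5 dB
  500 Hz: 30.9 dB
  1000 Hz: 47.4 dB
  2000 Hz: 34.9 dB
  4000 Hz: 50.5 dB
Formula: STC ~ round(average of TL values)
Sum = 36.2 + 16.5 + 30.9 + 47.4 + 34.9 + 50.5 = 216.4
Average = 216.4 / 6 = 36.07
Rounded: 36

36


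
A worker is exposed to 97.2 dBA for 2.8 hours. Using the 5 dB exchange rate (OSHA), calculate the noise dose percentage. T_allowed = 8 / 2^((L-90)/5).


Given values:
  L = 97.2 dBA, T = 2.8 hours
Formula: T_allowed = 8 / 2^((L - 90) / 5)
Compute exponent: (97.2 - 90) / 5 = 1.44
Compute 2^(1.44) = 2.713209
T_allowed = 8 / 2.713209 = 2.948538 hours
Dose = (T / T_allowed) * 100
Dose = (2.8 / 2.948538) * 100 = 94.96

94.96 %


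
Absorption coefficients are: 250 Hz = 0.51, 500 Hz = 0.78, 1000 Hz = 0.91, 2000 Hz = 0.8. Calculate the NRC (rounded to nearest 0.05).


Given values:
  a_250 = 0.51, a_500 = 0.78
  a_1000 = 0.91, a_2000 = 0.8
Formula: NRC = (a250 + a500 + a1000 + a2000) / 4
Sum = 0.51 + 0.78 + 0.91 + 0.8 = 3.0
NRC = 3.0 / 4 = 0.75
Rounded to nearest 0.05: 0.75

0.75


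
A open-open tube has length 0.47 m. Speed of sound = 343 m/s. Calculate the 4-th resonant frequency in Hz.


Given values:
  Tube type: open-open, L = 0.47 m, c = 343 m/s, n = 4
Formula: f_n = n * c / (2 * L)
Compute 2 * L = 2 * 0.47 = 0.94
f = 4 * 343 / 0.94
f = 1459.57

1459.57 Hz


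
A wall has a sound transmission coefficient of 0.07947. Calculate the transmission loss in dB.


Given values:
  tau = 0.07947
Formula: TL = 10 * log10(1 / tau)
Compute 1 / tau = 1 / 0.07947 = 12.5834
Compute log10(12.5834) = 1.099798
TL = 10 * 1.099798 = 11.0

11.0 dB


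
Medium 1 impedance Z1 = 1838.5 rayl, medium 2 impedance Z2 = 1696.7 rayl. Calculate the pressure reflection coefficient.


Given values:
  Z1 = 1838.5 rayl, Z2 = 1696.7 rayl
Formula: R = (Z2 - Z1) / (Z2 + Z1)
Numerator: Z2 - Z1 = 1696.7 - 1838.5 = -141.8
Denominator: Z2 + Z1 = 1696.7 + 1838.5 = 3535.2
R = -141.8 / 3535.2 = -0.0401

-0.0401


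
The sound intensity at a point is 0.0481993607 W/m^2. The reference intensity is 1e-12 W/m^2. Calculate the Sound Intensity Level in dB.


Given values:
  I = 0.0481993607 W/m^2
  I_ref = 1e-12 W/m^2
Formula: SIL = 10 * log10(I / I_ref)
Compute ratio: I / I_ref = 48199360700
Compute log10: log10(48199360700) = 10.683041
Multiply: SIL = 10 * 10.683041 = 106.83

106.83 dB


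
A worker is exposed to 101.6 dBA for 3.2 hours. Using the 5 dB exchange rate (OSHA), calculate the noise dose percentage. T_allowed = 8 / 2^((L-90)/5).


Given values:
  L = 101.6 dBA, T = 3.2 hours
Formula: T_allowed = 8 / 2^((L - 90) / 5)
Compute exponent: (101.6 - 90) / 5 = 2.32
Compute 2^(2.32) = 4.993322
T_allowed = 8 / 4.993322 = 1.60214 hours
Dose = (T / T_allowed) * 100
Dose = (3.2 / 1.60214) * 100 = 199.73

199.73 %


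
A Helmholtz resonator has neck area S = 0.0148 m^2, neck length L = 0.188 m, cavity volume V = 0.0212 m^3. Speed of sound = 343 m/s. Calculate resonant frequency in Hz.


Given values:
  S = 0.0148 m^2, L = 0.188 m, V = 0.0212 m^3, c = 343 m/s
Formula: f = (c / (2*pi)) * sqrt(S / (V * L))
Compute V * L = 0.0212 * 0.188 = 0.0039856
Compute S / (V * L) = 0.0148 / 0.0039856 = 3.7134
Compute sqrt(3.7134) = 1.927018
Compute c / (2*pi) = 343 / 6.283185 = 54.590148
f = 54.590148 * 1.927018 = 105.2

105.2 Hz


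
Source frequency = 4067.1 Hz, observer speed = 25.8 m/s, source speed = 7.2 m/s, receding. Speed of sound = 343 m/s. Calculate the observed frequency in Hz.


Given values:
  f_s = 4067.1 Hz, v_o = 25.8 m/s, v_s = 7.2 m/s
  Direction: receding
Formula: f_o = f_s * (c - v_o) / (c + v_s)
Numerator: c - v_o = 343 - 25.8 = 317.2
Denominator: c + v_s = 343 + 7.2 = 350.2
f_o = 4067.1 * 317.2 / 350.2 = 3683.85

3683.85 Hz


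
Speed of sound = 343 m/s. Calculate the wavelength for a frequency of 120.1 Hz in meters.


Given values:
  c = 343 m/s, f = 120.1 Hz
Formula: lambda = c / f
lambda = 343 / 120.1
lambda = 2.856

2.856 m


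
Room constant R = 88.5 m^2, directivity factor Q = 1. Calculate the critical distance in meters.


Given values:
  R = 88.5 m^2, Q = 1
Formula: d_c = 0.141 * sqrt(Q * R)
Compute Q * R = 1 * 88.5 = 88.5
Compute sqrt(88.5) = 9.4074
d_c = 0.141 * 9.4074 = 1.326

1.326 m


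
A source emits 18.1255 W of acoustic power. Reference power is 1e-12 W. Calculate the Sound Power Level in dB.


Given values:
  W = 18.1255 W
  W_ref = 1e-12 W
Formula: SWL = 10 * log10(W / W_ref)
Compute ratio: W / W_ref = 18125500000000
Compute log10: log10(18125500000000) = 13.25829
Multiply: SWL = 10 * 13.25829 = 132.58

132.58 dB


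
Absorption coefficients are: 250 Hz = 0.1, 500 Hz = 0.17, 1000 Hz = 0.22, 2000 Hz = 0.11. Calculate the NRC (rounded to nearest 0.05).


Given values:
  a_250 = 0.1, a_500 = 0.17
  a_1000 = 0.22, a_2000 = 0.11
Formula: NRC = (a250 + a500 + a1000 + a2000) / 4
Sum = 0.1 + 0.17 + 0.22 + 0.11 = 0.6
NRC = 0.6 / 4 = 0.15
Rounded to nearest 0.05: 0.15

0.15


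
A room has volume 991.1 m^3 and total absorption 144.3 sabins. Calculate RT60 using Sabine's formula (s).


Given values:
  V = 991.1 m^3
  A = 144.3 sabins
Formula: RT60 = 0.161 * V / A
Numerator: 0.161 * 991.1 = 159.5671
RT60 = 159.5671 / 144.3 = 1.106

1.106 s


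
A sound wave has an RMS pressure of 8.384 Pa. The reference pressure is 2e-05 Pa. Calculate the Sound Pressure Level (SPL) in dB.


Given values:
  p = 8.384 Pa
  p_ref = 2e-05 Pa
Formula: SPL = 20 * log10(p / p_ref)
Compute ratio: p / p_ref = 8.384 / 2e-05 = 419200
Compute log10: log10(419200) = 5.622421
Multiply: SPL = 20 * 5.622421 = 112.45

112.45 dB


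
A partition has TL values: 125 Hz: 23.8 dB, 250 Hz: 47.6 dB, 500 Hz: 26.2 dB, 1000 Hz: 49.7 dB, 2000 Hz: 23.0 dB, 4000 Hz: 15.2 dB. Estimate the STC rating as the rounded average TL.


Given TL values at each frequency:
  125 Hz: 23.8 dB
  250 Hz: 47.6 dB
  500 Hz: 26.2 dB
  1000 Hz: 49.7 dB
  2000 Hz: 23.0 dB
  4000 Hz: 15.2 dB
Formula: STC ~ round(average of TL values)
Sum = 23.8 + 47.6 + 26.2 + 49.7 + 23.0 + 15.2 = 185.5
Average = 185.5 / 6 = 30.92
Rounded: 31

31


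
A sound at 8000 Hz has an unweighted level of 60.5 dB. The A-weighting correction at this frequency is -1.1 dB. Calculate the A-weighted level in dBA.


Given values:
  SPL = 60.5 dB
  A-weighting at 8000 Hz = -1.1 dB
Formula: L_A = SPL + A_weight
L_A = 60.5 + (-1.1)
L_A = 59.4

59.4 dBA


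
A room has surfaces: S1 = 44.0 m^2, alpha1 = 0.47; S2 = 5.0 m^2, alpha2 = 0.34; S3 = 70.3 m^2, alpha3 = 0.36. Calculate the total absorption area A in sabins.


Given surfaces:
  Surface 1: 44.0 * 0.47 = 20.68
  Surface 2: 5.0 * 0.34 = 1.7
  Surface 3: 70.3 * 0.36 = 25.308
Formula: A = sum(Si * alpha_i)
A = 20.68 + 1.7 + 25.308
A = 47.69

47.69 sabins


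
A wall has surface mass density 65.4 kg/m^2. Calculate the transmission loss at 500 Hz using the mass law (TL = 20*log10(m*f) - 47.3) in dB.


Given values:
  m = 65.4 kg/m^2, f = 500 Hz
Formula: TL = 20 * log10(m * f) - 47.3
Compute m * f = 65.4 * 500 = 32700.0
Compute log10(32700.0) = 4.514548
Compute 20 * 4.514548 = 90.291
TL = 90.291 - 47.3 = 42.99

42.99 dB


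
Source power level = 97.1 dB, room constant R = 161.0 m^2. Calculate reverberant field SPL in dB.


Given values:
  Lw = 97.1 dB, R = 161.0 m^2
Formula: SPL = Lw + 10 * log10(4 / R)
Compute 4 / R = 4 / 161.0 = 0.024845
Compute 10 * log10(0.024845) = -16.0476
SPL = 97.1 + (-16.0476) = 81.05

81.05 dB


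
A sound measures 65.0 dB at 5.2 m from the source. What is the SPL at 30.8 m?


Given values:
  SPL1 = 65.0 dB, r1 = 5.2 m, r2 = 30.8 m
Formula: SPL2 = SPL1 - 20 * log10(r2 / r1)
Compute ratio: r2 / r1 = 30.8 / 5.2 = 5.9231
Compute log10: log10(5.9231) = 0.772549
Compute drop: 20 * 0.772549 = 15.451
SPL2 = 65.0 - 15.451 = 49.55

49.55 dB


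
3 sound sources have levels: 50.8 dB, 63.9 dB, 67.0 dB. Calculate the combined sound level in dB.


Formula: L_total = 10 * log10( sum(10^(Li/10)) )
  Source 1: 10^(50.8/10) = 120226.4435
  Source 2: 10^(63.9/10) = 2454708.9157
  Source 3: 10^(67.0/10) = 5011872.3363
Sum of linear values = 7586807.6955
L_total = 10 * log10(7586807.6955) = 68.8

68.8 dB


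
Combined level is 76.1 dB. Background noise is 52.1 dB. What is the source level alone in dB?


Given values:
  L_total = 76.1 dB, L_bg = 52.1 dB
Formula: L_source = 10 * log10(10^(L_total/10) - 10^(L_bg/10))
Convert to linear:
  10^(76.1/10) = 40738027.7804
  10^(52.1/10) = 162181.0097
Difference: 40738027.7804 - 162181.0097 = 40575846.7707
L_source = 10 * log10(40575846.7707) = 76.08

76.08 dB


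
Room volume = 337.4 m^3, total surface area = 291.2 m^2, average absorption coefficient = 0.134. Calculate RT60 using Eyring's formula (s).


Given values:
  V = 337.4 m^3, S = 291.2 m^2, alpha = 0.134
Formula: RT60 = 0.161 * V / (-S * ln(1 - alpha))
Compute ln(1 - 0.134) = ln(0.866) = -0.14387
Denominator: -291.2 * -0.14387 = 41.8949
Numerator: 0.161 * 337.4 = 54.3214
RT60 = 54.3214 / 41.8949 = 1.297

1.297 s


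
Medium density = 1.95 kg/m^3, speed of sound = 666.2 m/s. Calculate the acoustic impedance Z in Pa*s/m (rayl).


Given values:
  rho = 1.95 kg/m^3
  c = 666.2 m/s
Formula: Z = rho * c
Z = 1.95 * 666.2
Z = 1299.09

1299.09 rayl


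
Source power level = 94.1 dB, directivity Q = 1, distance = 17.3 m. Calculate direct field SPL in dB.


Given values:
  Lw = 94.1 dB, Q = 1, r = 17.3 m
Formula: SPL = Lw + 10 * log10(Q / (4 * pi * r^2))
Compute 4 * pi * r^2 = 4 * pi * 17.3^2 = 3760.9891
Compute Q / denom = 1 / 3760.9891 = 0.00026589
Compute 10 * log10(0.00026589) = -35.753
SPL = 94.1 + (-35.753) = 58.35

58.35 dB


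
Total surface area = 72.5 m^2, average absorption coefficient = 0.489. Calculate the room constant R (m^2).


Given values:
  S = 72.5 m^2, alpha = 0.489
Formula: R = S * alpha / (1 - alpha)
Numerator: 72.5 * 0.489 = 35.4525
Denominator: 1 - 0.489 = 0.511
R = 35.4525 / 0.511 = 69.38

69.38 m^2
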